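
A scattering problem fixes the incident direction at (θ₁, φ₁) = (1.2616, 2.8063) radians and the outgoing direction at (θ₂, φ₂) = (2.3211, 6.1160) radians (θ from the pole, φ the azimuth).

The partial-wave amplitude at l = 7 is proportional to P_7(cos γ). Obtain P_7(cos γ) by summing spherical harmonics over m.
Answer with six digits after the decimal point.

Term-by-term m-sum for l=7 (normalisation 4π/15 = 0.837758):
  term(m=-7) = (-0.007656, 0.018412)   from Y*(Ω₁)=(0.249337, 0.253940), Y(Ω₂)=(0.021845, 0.051597)
  term(m=-6) = (-0.044308, 0.070336)   from Y*(Ω₁)=(-0.181550, -0.384679), Y(Ω₂)=(-0.105078, -0.164774)
  term(m=-5) = (-0.015160, 0.016931)   from Y*(Ω₁)=(0.006184, 0.058305), Y(Ω₂)=(0.259884, 0.287570)
  term(m=-4) = (0.112680, -0.089717)   from Y*(Ω₁)=(-0.075176, 0.321609), Y(Ω₂)=(-0.342166, -0.270382)
  term(m=-3) = (0.022046, -0.012168)   from Y*(Ω₁)=(0.096511, -0.152268), Y(Ω₂)=(0.122475, 0.067156)
  term(m=-2) = (0.073565, -0.025710)   from Y*(Ω₁)=(0.204453, -0.162174), Y(Ω₂)=(0.282080, 0.097999)
  term(m=-1) = (0.061693, -0.010470)   from Y*(Ω₁)=(-0.206662, 0.072011), Y(Ω₂)=(-0.281940, -0.047580)
  term(m=+0) = (0.052743, 0.000000)   from Y*(Ω₁)=(-0.237576, -0.000000), Y(Ω₂)=(-0.222004, 0.000000)
  term(m=+1) = (0.061693, 0.010470)   from Y*(Ω₁)=(0.206662, 0.072011), Y(Ω₂)=(0.281940, -0.047580)
  term(m=+2) = (0.073565, 0.025710)   from Y*(Ω₁)=(0.204453, 0.162174), Y(Ω₂)=(0.282080, -0.097999)
  term(m=+3) = (0.022046, 0.012168)   from Y*(Ω₁)=(-0.096511, -0.152268), Y(Ω₂)=(-0.122475, 0.067156)
  term(m=+4) = (0.112680, 0.089717)   from Y*(Ω₁)=(-0.075176, -0.321609), Y(Ω₂)=(-0.342166, 0.270382)
  term(m=+5) = (-0.015160, -0.016931)   from Y*(Ω₁)=(-0.006184, 0.058305), Y(Ω₂)=(-0.259884, 0.287570)
  term(m=+6) = (-0.044308, -0.070336)   from Y*(Ω₁)=(-0.181550, 0.384679), Y(Ω₂)=(-0.105078, 0.164774)
  term(m=+7) = (-0.007656, -0.018412)   from Y*(Ω₁)=(-0.249337, 0.253940), Y(Ω₂)=(-0.021845, 0.051597)
Accumulated sum (0.458462, 0.000000); after 4π/(2l+1) scaling, (0.384080, 0.000000) ⇒ P_7 = 0.384080

0.384080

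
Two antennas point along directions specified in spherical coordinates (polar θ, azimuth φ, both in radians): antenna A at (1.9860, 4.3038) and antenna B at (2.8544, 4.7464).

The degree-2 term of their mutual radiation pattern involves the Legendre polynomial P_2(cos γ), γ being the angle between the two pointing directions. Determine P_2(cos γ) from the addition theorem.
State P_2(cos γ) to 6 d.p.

Term-by-term m-sum for l=2 (normalisation 4π/5 = 2.513274):
  [-2]  conj(Y_{2,-2})(Ω₁) = -0.22131 + 0.23585j ; Y_{2,-2}(Ω₂) = -0.03092 + 0.00211j ; Δ = 0.00635 - 0.00776j
  [-1]  conj(Y_{2,-1})(Ω₁) = 0.11329 + 0.26168j ; Y_{2,-1}(Ω₂) = -0.00714 - 0.20975j ; Δ = 0.05408 - 0.02563j
  [+0]  conj(Y_{2,0})(Ω₁) = -0.16144 + 0.00000j ; Y_{2,0}(Ω₂) = 0.55487 + 0.00000j ; Δ = -0.08958 + 0.00000j
  [+1]  conj(Y_{2,1})(Ω₁) = -0.11329 + 0.26168j ; Y_{2,1}(Ω₂) = 0.00714 - 0.20975j ; Δ = 0.05408 + 0.02563j
  [+2]  conj(Y_{2,2})(Ω₁) = -0.22131 - 0.23585j ; Y_{2,2}(Ω₂) = -0.03092 - 0.00211j ; Δ = 0.00635 + 0.00776j
Total Σ_m = 0.03127 + 0.00000j. Multiply by 2.513274: 0.07860 + 0.00000j. P_2(cos γ) = 0.078598

0.078598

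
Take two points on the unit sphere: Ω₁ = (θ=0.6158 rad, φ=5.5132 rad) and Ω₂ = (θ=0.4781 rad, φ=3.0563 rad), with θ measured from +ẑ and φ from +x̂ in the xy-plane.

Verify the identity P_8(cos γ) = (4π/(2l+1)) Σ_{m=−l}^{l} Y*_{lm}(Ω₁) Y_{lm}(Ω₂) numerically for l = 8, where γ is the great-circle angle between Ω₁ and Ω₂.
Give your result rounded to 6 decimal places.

Summing Y*_{l m}(θ₁,φ₁)·Y_{l m}(θ₂,φ₂) over m ∈ [−8, 8]; prefactor 4π/(2·8+1) = 0.739198:
  [-8]  conj(Y_{8,-8})(Ω₁) = 0.00634 + 0.00079j ; Y_{8,-8}(Ω₂) = 0.00080 + 0.00065j ; Δ = 0.00000 + 0.00000j
  [-7]  conj(Y_{8,-7})(Ω₁) = 0.02263 + 0.02813j ; Y_{8,-7}(Ω₂) = -0.00661 - 0.00449j ; Δ = -0.00002 - 0.00029j
  [-6]  conj(Y_{8,-6})(Ω₁) = -0.01161 + 0.12521j ; Y_{8,-6}(Ω₂) = 0.03370 + 0.01893j ; Δ = -0.00276 + 0.00400j
  [-5]  conj(Y_{8,-5})(Ω₁) = -0.22674 + 0.19423j ; Y_{8,-5}(Ω₂) = -0.11959 - 0.05434j ; Δ = 0.03767 - 0.01091j
  [-4]  conj(Y_{8,-4})(Ω₁) = -0.47121 - 0.02909j ; Y_{8,-4}(Ω₂) = 0.29853 + 0.10599j ; Δ = -0.13759 - 0.05863j
  [-3]  conj(Y_{8,-3})(Ω₁) = -0.27697 - 0.30385j ; Y_{8,-3}(Ω₂) = -0.49251 - 0.12885j ; Δ = 0.09726 + 0.18534j
  [-2]  conj(Y_{8,-2})(Ω₁) = -0.00065 + 0.02099j ; Y_{8,-2}(Ω₂) = 0.41737 + 0.07190j ; Δ = -0.00178 + 0.00871j
  [-1]  conj(Y_{8,-1})(Ω₁) = -0.29680 + 0.28779j ; Y_{8,-1}(Ω₂) = 0.10321 + 0.00882j ; Δ = -0.03317 + 0.02708j
  [+0]  conj(Y_{8,0})(Ω₁) = -0.11700 + 0.00000j ; Y_{8,0}(Ω₂) = -0.46471 + 0.00000j ; Δ = 0.05437 + 0.00000j
  [+1]  conj(Y_{8,1})(Ω₁) = 0.29680 + 0.28779j ; Y_{8,1}(Ω₂) = -0.10321 + 0.00882j ; Δ = -0.03317 - 0.02708j
  [+2]  conj(Y_{8,2})(Ω₁) = -0.00065 - 0.02099j ; Y_{8,2}(Ω₂) = 0.41737 - 0.07190j ; Δ = -0.00178 - 0.00871j
  [+3]  conj(Y_{8,3})(Ω₁) = 0.27697 - 0.30385j ; Y_{8,3}(Ω₂) = 0.49251 - 0.12885j ; Δ = 0.09726 - 0.18534j
  [+4]  conj(Y_{8,4})(Ω₁) = -0.47121 + 0.02909j ; Y_{8,4}(Ω₂) = 0.29853 - 0.10599j ; Δ = -0.13759 + 0.05863j
  [+5]  conj(Y_{8,5})(Ω₁) = 0.22674 + 0.19423j ; Y_{8,5}(Ω₂) = 0.11959 - 0.05434j ; Δ = 0.03767 + 0.01091j
  [+6]  conj(Y_{8,6})(Ω₁) = -0.01161 - 0.12521j ; Y_{8,6}(Ω₂) = 0.03370 - 0.01893j ; Δ = -0.00276 - 0.00400j
  [+7]  conj(Y_{8,7})(Ω₁) = -0.02263 + 0.02813j ; Y_{8,7}(Ω₂) = 0.00661 - 0.00449j ; Δ = -0.00002 + 0.00029j
  [+8]  conj(Y_{8,8})(Ω₁) = 0.00634 - 0.00079j ; Y_{8,8}(Ω₂) = 0.00080 - 0.00065j ; Δ = 0.00000 - 0.00000j
Accumulated sum -0.02640 - 0.00000j; after 4π/(2l+1) scaling, -0.01951 - 0.00000j ⇒ P_8 = -0.019512

-0.019512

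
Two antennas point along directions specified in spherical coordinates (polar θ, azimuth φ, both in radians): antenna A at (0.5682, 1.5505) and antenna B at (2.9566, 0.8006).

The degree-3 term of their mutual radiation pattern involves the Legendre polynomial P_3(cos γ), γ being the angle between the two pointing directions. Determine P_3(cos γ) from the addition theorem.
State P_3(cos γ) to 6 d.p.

0.053630

Summing Y*_{l m}(θ₁,φ₁)·Y_{l m}(θ₂,φ₂) over m ∈ [−3, 3]; prefactor 4π/(2·3+1) = 1.795196:
  [-3]  conj(Y_{3,-3})(Ω₁) = -0.00396 - 0.06489j ; Y_{3,-3}(Ω₂) = -0.00192 - 0.00175j ; Δ = -0.00011 + 0.00013j
  [-2]  conj(Y_{3,-2})(Ω₁) = -0.24923 + 0.01012j ; Y_{3,-2}(Ω₂) = 0.00103 + 0.03397j ; Δ = -0.00060 - 0.00846j
  [-1]  conj(Y_{3,-1})(Ω₁) = 0.00901 + 0.44375j ; Y_{3,-1}(Ω₂) = 0.15856 - 0.16346j ; Δ = 0.07396 + 0.06889j
  [+0]  conj(Y_{3,0})(Ω₁) = 0.17368 + 0.00000j ; Y_{3,0}(Ω₂) = -0.67157 + 0.00000j ; Δ = -0.11663 + 0.00000j
  [+1]  conj(Y_{3,1})(Ω₁) = -0.00901 + 0.44375j ; Y_{3,1}(Ω₂) = -0.15856 - 0.16346j ; Δ = 0.07396 - 0.06889j
  [+2]  conj(Y_{3,2})(Ω₁) = -0.24923 - 0.01012j ; Y_{3,2}(Ω₂) = 0.00103 - 0.03397j ; Δ = -0.00060 + 0.00846j
  [+3]  conj(Y_{3,3})(Ω₁) = 0.00396 - 0.06489j ; Y_{3,3}(Ω₂) = 0.00192 - 0.00175j ; Δ = -0.00011 - 0.00013j
Σ over m = 0.02987 - 0.00000j; ×(4π/7) → 0.05363 - 0.00000j. Real part: 0.053630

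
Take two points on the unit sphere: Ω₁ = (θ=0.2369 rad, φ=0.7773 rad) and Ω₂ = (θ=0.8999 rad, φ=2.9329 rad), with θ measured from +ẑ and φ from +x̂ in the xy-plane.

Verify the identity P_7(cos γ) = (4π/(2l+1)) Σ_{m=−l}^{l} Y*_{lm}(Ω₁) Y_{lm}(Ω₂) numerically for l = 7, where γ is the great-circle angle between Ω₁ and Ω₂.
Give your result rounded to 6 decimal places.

0.228711

Term-by-term m-sum for l=7 (normalisation 4π/15 = 0.837758):
  m=-7: Y*=+0.000013-0.000015i  Y=-0.009924-0.089895i  product -0.000001-0.000001i
  m=-6: Y*=-0.000015-0.000304i  Y=+0.084143+0.255071i  product +0.000076-0.000029i
  m=-5: Y*=-0.002167-0.001998i  Y=-0.219078-0.376202i  product -0.000277+0.001253i
  m=-4: Y*=-0.020081+0.000651i  Y=+0.233385+0.257649i  product -0.004854-0.005022i
  m=-3: Y*=-0.067386+0.070742i  Y=+0.049434+0.035747i  product -0.005860+0.001088i
  m=-2: Y*=+0.005256+0.324481i  Y=-0.335675-0.148852i  product +0.046535-0.109703i
  m=-1: Y*=+0.454524+0.447222i  Y=+0.097775+0.020706i  product +0.035181+0.053139i
  m=+0: Y*=+0.387190-0.000000i  Y=+0.339381+0.000000i  product +0.131405+0.000000i
  m=+1: Y*=-0.454524+0.447222i  Y=-0.097775+0.020706i  product +0.035181-0.053139i
  m=+2: Y*=+0.005256-0.324481i  Y=-0.335675+0.148852i  product +0.046535+0.109703i
  m=+3: Y*=+0.067386+0.070742i  Y=-0.049434+0.035747i  product -0.005860-0.001088i
  m=+4: Y*=-0.020081-0.000651i  Y=+0.233385-0.257649i  product -0.004854+0.005022i
  m=+5: Y*=+0.002167-0.001998i  Y=+0.219078-0.376202i  product -0.000277-0.001253i
  m=+6: Y*=-0.000015+0.000304i  Y=+0.084143-0.255071i  product +0.000076+0.000029i
  m=+7: Y*=-0.000013-0.000015i  Y=+0.009924-0.089895i  product -0.000001+0.000001i
Σ over m = +0.273004-0.000000i; ×(4π/15) → +0.228711-0.000000i. Real part: 0.228711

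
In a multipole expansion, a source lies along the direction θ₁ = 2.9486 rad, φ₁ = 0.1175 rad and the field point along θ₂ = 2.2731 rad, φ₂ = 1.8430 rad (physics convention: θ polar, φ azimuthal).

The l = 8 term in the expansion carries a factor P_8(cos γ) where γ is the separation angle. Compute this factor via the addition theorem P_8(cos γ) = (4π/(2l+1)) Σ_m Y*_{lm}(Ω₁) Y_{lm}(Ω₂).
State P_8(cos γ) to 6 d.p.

0.238871

Term-by-term m-sum for l=8 (normalisation 4π/17 = 0.739198):
  term(m=-8) = (0.000000, -0.000000)   from Y*(Ω₁)=(0.000001, 0.000001), Y(Ω₂)=(-0.033890, -0.048817)
  term(m=-7) = (0.000003, 0.000002)   from Y*(Ω₁)=(-0.000013, -0.000014), Y(Ω₂)=(-0.190000, 0.066064)
  term(m=-6) = (-0.000059, 0.000079)   from Y*(Ω₁)=(0.000192, 0.000163), Y(Ω₂)=(0.024437, 0.390943)
  term(m=-5) = (-0.000735, -0.000753)   from Y*(Ω₁)=(-0.001974, -0.001314), Y(Ω₂)=(0.434034, 0.092410)
  term(m=-4) = (0.002282, -0.001625)   from Y*(Ω₁)=(0.014800, 0.007518), Y(Ω₂)=(0.078212, -0.149508)
  term(m=-3) = (-0.010170, -0.020316)   from Y*(Ω₁)=(-0.080263, -0.029526), Y(Ω₂)=(0.193616, 0.181891)
  term(m=-2) = (0.095712, -0.030597)   from Y*(Ω₁)=(0.298928, 0.071570), Y(Ω₂)=(0.279647, -0.169309)
  term(m=-1) = (-0.012956, -0.083075)   from Y*(Ω₁)=(-0.664317, -0.078418), Y(Ω₂)=(0.033793, 0.121064)
  term(m=+0) = (0.174995, 0.000000)   from Y*(Ω₁)=(0.503719, -0.000000), Y(Ω₂)=(0.347405, 0.000000)
  term(m=+1) = (-0.012956, 0.083075)   from Y*(Ω₁)=(0.664317, -0.078418), Y(Ω₂)=(-0.033793, 0.121064)
  term(m=+2) = (0.095712, 0.030597)   from Y*(Ω₁)=(0.298928, -0.071570), Y(Ω₂)=(0.279647, 0.169309)
  term(m=+3) = (-0.010170, 0.020316)   from Y*(Ω₁)=(0.080263, -0.029526), Y(Ω₂)=(-0.193616, 0.181891)
  term(m=+4) = (0.002282, 0.001625)   from Y*(Ω₁)=(0.014800, -0.007518), Y(Ω₂)=(0.078212, 0.149508)
  term(m=+5) = (-0.000735, 0.000753)   from Y*(Ω₁)=(0.001974, -0.001314), Y(Ω₂)=(-0.434034, 0.092410)
  term(m=+6) = (-0.000059, -0.000079)   from Y*(Ω₁)=(0.000192, -0.000163), Y(Ω₂)=(0.024437, -0.390943)
  term(m=+7) = (0.000003, -0.000002)   from Y*(Ω₁)=(0.000013, -0.000014), Y(Ω₂)=(0.190000, 0.066064)
  term(m=+8) = (0.000000, 0.000000)   from Y*(Ω₁)=(0.000001, -0.000001), Y(Ω₂)=(-0.033890, 0.048817)
Total Σ_m = (0.323149, 0.000000). Multiply by 0.739198: (0.238871, 0.000000). P_8(cos γ) = 0.238871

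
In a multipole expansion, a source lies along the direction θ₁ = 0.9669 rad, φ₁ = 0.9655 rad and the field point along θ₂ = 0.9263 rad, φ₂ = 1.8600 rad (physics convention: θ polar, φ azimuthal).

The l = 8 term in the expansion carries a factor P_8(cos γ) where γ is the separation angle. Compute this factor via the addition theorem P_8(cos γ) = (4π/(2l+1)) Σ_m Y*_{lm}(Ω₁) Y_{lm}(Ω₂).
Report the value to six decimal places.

0.187339

Addition theorem: P_8(cos γ) = (4π/17) Σ_m Y*_{lm}(Ω₁) Y_{lm}(Ω₂), m = −8…8:
  term(m=-8) = +0.006001-0.007153i   from Y*(Ω₁)=+0.014079+0.107705i, Y(Ω₂)=-0.058141-0.063314i
  term(m=-7) = +0.077438+0.001680i   from Y*(Ω₁)=+0.266512+0.137166i, Y(Ω₂)=+0.232278-0.113244i
  term(m=-6) = +0.118602+0.154529i   from Y*(Ω₁)=+0.396318-0.211485i, Y(Ω₂)=+0.070980+0.427788i
  term(m=-5) = -0.029322+0.119876i   from Y*(Ω₁)=+0.036812-0.318379i, Y(Ω₂)=-0.382062-0.047922i
  term(m=-4) = +0.001020-0.000476i   from Y*(Ω₁)=+0.072975+0.064057i, Y(Ω₂)=+0.004665-0.010616i
  term(m=-3) = -0.115204-0.056804i   from Y*(Ω₁)=+0.356569-0.089185i, Y(Ω₂)=-0.266568-0.225983i
  term(m=-2) = -0.004203-0.018954i   from Y*(Ω₁)=+0.033374-0.088611i, Y(Ω₂)=+0.171680-0.112089i
  term(m=-1) = +0.054152-0.067475i   from Y*(Ω₁)=+0.185306+0.267807i, Y(Ω₂)=-0.075765-0.254632i
  term(m=+0) = +0.036466+0.000000i   from Y*(Ω₁)=+0.146318-0.000000i, Y(Ω₂)=+0.249225+0.000000i
  term(m=+1) = +0.054152+0.067475i   from Y*(Ω₁)=-0.185306+0.267807i, Y(Ω₂)=+0.075765-0.254632i
  term(m=+2) = -0.004203+0.018954i   from Y*(Ω₁)=+0.033374+0.088611i, Y(Ω₂)=+0.171680+0.112089i
  term(m=+3) = -0.115204+0.056804i   from Y*(Ω₁)=-0.356569-0.089185i, Y(Ω₂)=+0.266568-0.225983i
  term(m=+4) = +0.001020+0.000476i   from Y*(Ω₁)=+0.072975-0.064057i, Y(Ω₂)=+0.004665+0.010616i
  term(m=+5) = -0.029322-0.119876i   from Y*(Ω₁)=-0.036812-0.318379i, Y(Ω₂)=+0.382062-0.047922i
  term(m=+6) = +0.118602-0.154529i   from Y*(Ω₁)=+0.396318+0.211485i, Y(Ω₂)=+0.070980-0.427788i
  term(m=+7) = +0.077438-0.001680i   from Y*(Ω₁)=-0.266512+0.137166i, Y(Ω₂)=-0.232278-0.113244i
  term(m=+8) = +0.006001+0.007153i   from Y*(Ω₁)=+0.014079-0.107705i, Y(Ω₂)=-0.058141+0.063314i
Total Σ_m = +0.253436+0.000000i. Multiply by 0.739198: +0.187339+0.000000i. P_8(cos γ) = 0.187339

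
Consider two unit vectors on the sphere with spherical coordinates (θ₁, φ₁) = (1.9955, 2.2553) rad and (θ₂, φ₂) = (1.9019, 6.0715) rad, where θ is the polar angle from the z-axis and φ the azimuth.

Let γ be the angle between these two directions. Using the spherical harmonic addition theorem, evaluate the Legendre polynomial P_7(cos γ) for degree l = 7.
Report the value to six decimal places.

Summing Y*_{l m}(θ₁,φ₁)·Y_{l m}(θ₂,φ₂) over m ∈ [−7, 7]; prefactor 4π/(2·7+1) = 0.837758:
  term(m=-7) = (-0.000870, -0.088181)   from Y*(Ω₁)=(-0.259901, -0.020611), Y(Ω₂)=(0.030064, 0.336903)
  term(m=-6) = (-0.118391, 0.151060)   from Y*(Ω₁)=(-0.251044, -0.362757), Y(Ω₂)=(-0.128852, -0.415536)
  term(m=-5) = (0.028095, -0.006621)   from Y*(Ω₁)=(0.077127, -0.267285), Y(Ω₂)=(0.050867, 0.090434)
  term(m=-4) = (-0.046316, -0.021984)   from Y*(Ω₁)=(-0.151959, 0.064889), Y(Ω₂)=(0.205538, 0.232439)
  term(m=-3) = (0.033280, 0.068367)   from Y*(Ω₁)=(-0.302703, -0.158636), Y(Ω₂)=(-0.179114, -0.131987)
  term(m=-2) = (0.001186, -0.005265)   from Y*(Ω₁)=(0.004783, 0.023379), Y(Ω₂)=(-0.206202, -0.092919)
  term(m=-1) = (-0.067027, 0.053607)   from Y*(Ω₁)=(-0.211643, 0.259322), Y(Ω₂)=(0.250689, 0.053874)
  term(m=+0) = (-0.003380, -0.000000)   from Y*(Ω₁)=(-0.017022, -0.000000), Y(Ω₂)=(0.198537, 0.000000)
  term(m=+1) = (-0.067027, -0.053607)   from Y*(Ω₁)=(0.211643, 0.259322), Y(Ω₂)=(-0.250689, 0.053874)
  term(m=+2) = (0.001186, 0.005265)   from Y*(Ω₁)=(0.004783, -0.023379), Y(Ω₂)=(-0.206202, 0.092919)
  term(m=+3) = (0.033280, -0.068367)   from Y*(Ω₁)=(0.302703, -0.158636), Y(Ω₂)=(0.179114, -0.131987)
  term(m=+4) = (-0.046316, 0.021984)   from Y*(Ω₁)=(-0.151959, -0.064889), Y(Ω₂)=(0.205538, -0.232439)
  term(m=+5) = (0.028095, 0.006621)   from Y*(Ω₁)=(-0.077127, -0.267285), Y(Ω₂)=(-0.050867, 0.090434)
  term(m=+6) = (-0.118391, -0.151060)   from Y*(Ω₁)=(-0.251044, 0.362757), Y(Ω₂)=(-0.128852, 0.415536)
  term(m=+7) = (-0.000870, 0.088181)   from Y*(Ω₁)=(0.259901, -0.020611), Y(Ω₂)=(-0.030064, 0.336903)
Σ over m = (-0.343466, 0.000000); ×(4π/15) → (-0.287741, 0.000000). Real part: -0.287741

-0.287741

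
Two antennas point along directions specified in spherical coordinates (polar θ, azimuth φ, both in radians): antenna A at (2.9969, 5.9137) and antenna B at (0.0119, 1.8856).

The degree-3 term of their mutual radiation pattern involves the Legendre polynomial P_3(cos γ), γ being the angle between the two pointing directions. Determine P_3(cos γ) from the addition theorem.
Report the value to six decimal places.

Expand P_3 via completeness: Σ_{m} conj(Y_{3,m}) at Ω₁ times Y_{3,m} at Ω₂ —
  m=-3: Y*=0.00056 - 0.00112j  Y=0.00000 + 0.00000j  product 0.00000 - 0.00000j
  m=-2: Y*=-0.01554 + 0.01416j  Y=-0.00012 + 0.00009j  product 0.00000 - 0.00000j
  m=-1: Y*=0.16930 - 0.06556j  Y=-0.00476 - 0.01462j  product -0.00177 - 0.00216j
  m=+0: Y*=-0.70017 + 0.00000j  Y=0.74604 + 0.00000j  product -0.52235 + 0.00000j
  m=+1: Y*=-0.16930 - 0.06556j  Y=0.00476 - 0.01462j  product -0.00177 + 0.00216j
  m=+2: Y*=-0.01554 - 0.01416j  Y=-0.00012 - 0.00009j  product 0.00000 + 0.00000j
  m=+3: Y*=-0.00056 - 0.00112j  Y=-0.00000 + 0.00000j  product 0.00000 + 0.00000j
Accumulated sum -0.52588 - 0.00000j; after 4π/(2l+1) scaling, -0.94405 - 0.00000j ⇒ P_3 = -0.944054

-0.944054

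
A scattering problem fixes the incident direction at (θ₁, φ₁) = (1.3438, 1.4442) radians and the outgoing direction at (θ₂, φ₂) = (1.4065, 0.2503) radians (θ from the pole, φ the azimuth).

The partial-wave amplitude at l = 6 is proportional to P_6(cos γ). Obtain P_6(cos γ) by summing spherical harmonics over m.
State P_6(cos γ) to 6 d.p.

Addition theorem: P_6(cos γ) = (4π/13) Σ_m Y*_{lm}(Ω₁) Y_{lm}(Ω₂), m = −6…6:
  m=-6: Y*=-0.29972 + 0.28463j  Y=0.03070 - 0.44428j  product 0.11725 + 0.14190j
  m=-5: Y*=0.19564 + 0.26665j  Y=0.08029 - 0.24284j  product 0.08046 - 0.02610j
  m=-4: Y*=-0.12454 + 0.06907j  Y=-0.12862 + 0.20085j  product 0.00215 - 0.03390j
  m=-3: Y*=0.12281 + 0.30765j  Y=-0.20235 + 0.18885j  product -0.08295 - 0.03906j
  m=-2: Y*=-0.05178 + 0.01340j  Y=0.15075 - 0.08247j  product -0.00670 + 0.00629j
  m=-1: Y*=0.04066 + 0.31949j  Y=0.27185 - 0.06950j  product 0.03326 + 0.08403j
  m=+0: Y*=-0.02924 + 0.00000j  Y=-0.15334 + 0.00000j  product 0.00448 + 0.00000j
  m=+1: Y*=-0.04066 + 0.31949j  Y=-0.27185 - 0.06950j  product 0.03326 - 0.08403j
  m=+2: Y*=-0.05178 - 0.01340j  Y=0.15075 + 0.08247j  product -0.00670 - 0.00629j
  m=+3: Y*=-0.12281 + 0.30765j  Y=0.20235 + 0.18885j  product -0.08295 + 0.03906j
  m=+4: Y*=-0.12454 - 0.06907j  Y=-0.12862 - 0.20085j  product 0.00215 + 0.03390j
  m=+5: Y*=-0.19564 + 0.26665j  Y=-0.08029 - 0.24284j  product 0.08046 + 0.02610j
  m=+6: Y*=-0.29972 - 0.28463j  Y=0.03070 + 0.44428j  product 0.11725 - 0.14190j
Σ over m = 0.29143 + 0.00000j; ×(4π/13) → 0.28170 + 0.00000j. Real part: 0.281704

0.281704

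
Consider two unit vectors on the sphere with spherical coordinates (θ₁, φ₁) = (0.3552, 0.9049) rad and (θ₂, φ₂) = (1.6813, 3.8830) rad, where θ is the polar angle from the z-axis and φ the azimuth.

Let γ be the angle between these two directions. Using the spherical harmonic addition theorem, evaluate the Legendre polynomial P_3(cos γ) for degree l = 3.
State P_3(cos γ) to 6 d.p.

0.447188

Addition theorem: P_3(cos γ) = (4π/7) Σ_m Y*_{lm}(Ω₁) Y_{lm}(Ω₂), m = −3…3:
  [-3]  conj(Y_{3,-3})(Ω₁) = (-0.015975, 0.007266) ; Y_{3,-3}(Ω₂) = (0.249022, 0.325253) ; Δ = (-0.006342, -0.003386)
  [-2]  conj(Y_{3,-2})(Ω₁) = (-0.027436, 0.112598) ; Y_{3,-2}(Ω₂) = (-0.009783, 0.110902) ; Δ = (-0.012219, -0.004144)
  [-1]  conj(Y_{3,-1})(Ω₁) = (0.235744, 0.300083) ; Y_{3,-1}(Ω₂) = (0.222493, -0.203731) ; Δ = (0.113588, 0.018738)
  [+0]  conj(Y_{3,0})(Ω₁) = (0.488173, -0.000000) ; Y_{3,0}(Ω₂) = (0.120958, 0.000000) ; Δ = (0.059048, 0.000000)
  [+1]  conj(Y_{3,1})(Ω₁) = (-0.235744, 0.300083) ; Y_{3,1}(Ω₂) = (-0.222493, -0.203731) ; Δ = (0.113588, -0.018738)
  [+2]  conj(Y_{3,2})(Ω₁) = (-0.027436, -0.112598) ; Y_{3,2}(Ω₂) = (-0.009783, -0.110902) ; Δ = (-0.012219, 0.004144)
  [+3]  conj(Y_{3,3})(Ω₁) = (0.015975, 0.007266) ; Y_{3,3}(Ω₂) = (-0.249022, 0.325253) ; Δ = (-0.006342, 0.003386)
Σ over m = (0.249103, 0.000000); ×(4π/7) → (0.447188, 0.000000). Real part: 0.447188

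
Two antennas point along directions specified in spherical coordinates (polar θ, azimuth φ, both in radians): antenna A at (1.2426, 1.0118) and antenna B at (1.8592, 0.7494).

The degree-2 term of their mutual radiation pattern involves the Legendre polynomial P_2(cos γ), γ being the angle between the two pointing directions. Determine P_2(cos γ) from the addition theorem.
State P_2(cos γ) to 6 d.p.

Term-by-term m-sum for l=2 (normalisation 4π/5 = 2.513274):
  [-2]  conj(Y_{2,-2})(Ω₁) = -0.15143 + 0.31126j ; Y_{2,-2}(Ω₂) = 0.02554 - 0.35411j ; Δ = 0.10635 + 0.06157j
  [-1]  conj(Y_{2,-1})(Ω₁) = 0.12502 + 0.19985j ; Y_{2,-1}(Ω₂) = -0.15422 + 0.14350j ; Δ = -0.04796 - 0.01288j
  [+0]  conj(Y_{2,0})(Ω₁) = -0.21708 + 0.00000j ; Y_{2,0}(Ω₂) = -0.23885 + 0.00000j ; Δ = 0.05185 + 0.00000j
  [+1]  conj(Y_{2,1})(Ω₁) = -0.12502 + 0.19985j ; Y_{2,1}(Ω₂) = 0.15422 + 0.14350j ; Δ = -0.04796 + 0.01288j
  [+2]  conj(Y_{2,2})(Ω₁) = -0.15143 - 0.31126j ; Y_{2,2}(Ω₂) = 0.02554 + 0.35411j ; Δ = 0.10635 - 0.06157j
Total Σ_m = 0.16864 + 0.00000j. Multiply by 2.513274: 0.42383 + 0.00000j. P_2(cos γ) = 0.423831

0.423831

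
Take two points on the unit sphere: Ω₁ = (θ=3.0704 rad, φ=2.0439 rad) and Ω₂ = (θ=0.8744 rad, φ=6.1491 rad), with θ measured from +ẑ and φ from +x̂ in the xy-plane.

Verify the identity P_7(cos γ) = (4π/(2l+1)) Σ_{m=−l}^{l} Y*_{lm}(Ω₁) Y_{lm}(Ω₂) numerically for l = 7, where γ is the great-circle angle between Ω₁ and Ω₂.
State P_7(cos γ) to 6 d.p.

-0.230671

Expand P_7 via completeness: Σ_{m} conj(Y_{7,m}) at Ω₁ times Y_{7,m} at Ω₂ —
  [-7]  conj(Y_{7,-7})(Ω₁) = -0.000000+0.000000i ; Y_{7,-7}(Ω₂) = +0.046209+0.063085i ; Δ = -0.000000+0.000000i
  [-6]  conj(Y_{7,-6})(Ω₁) = -0.000000+0.000000i ; Y_{7,-6}(Ω₂) = +0.169657+0.176269i ; Δ = -0.000000-0.000000i
  [-5]  conj(Y_{7,-5})(Ω₁) = -0.000006-0.000006i ; Y_{7,-5}(Ω₂) = +0.332258+0.263464i ; Δ = -0.000000-0.000003i
  [-4]  conj(Y_{7,-4})(Ω₁) = +0.000059-0.000177i ; Y_{7,-4}(Ω₂) = +0.329235+0.195719i ; Δ = +0.000054-0.000047i
  [-3]  conj(Y_{7,-3})(Ω₁) = +0.003105-0.000474i ; Y_{7,-3}(Ω₂) = +0.002474+0.001053i ; Δ = +0.000008+0.000002i
  [-2]  conj(Y_{7,-2})(Ω₁) = +0.021755+0.030179i ; Y_{7,-2}(Ω₂) = -0.344620-0.094698i ; Δ = -0.004639-0.012460i
  [-1]  conj(Y_{7,-1})(Ω₁) = -0.128013+0.250086i ; Y_{7,-1}(Ω₂) = -0.163768-0.022091i ; Δ = +0.026489-0.038128i
  [+0]  conj(Y_{7,0})(Ω₁) = -1.016372-0.000000i ; Y_{7,0}(Ω₂) = +0.314025+0.000000i ; Δ = -0.319166-0.000000i
  [+1]  conj(Y_{7,1})(Ω₁) = +0.128013+0.250086i ; Y_{7,1}(Ω₂) = +0.163768-0.022091i ; Δ = +0.026489+0.038128i
  [+2]  conj(Y_{7,2})(Ω₁) = +0.021755-0.030179i ; Y_{7,2}(Ω₂) = -0.344620+0.094698i ; Δ = -0.004639+0.012460i
  [+3]  conj(Y_{7,3})(Ω₁) = -0.003105-0.000474i ; Y_{7,3}(Ω₂) = -0.002474+0.001053i ; Δ = +0.000008-0.000002i
  [+4]  conj(Y_{7,4})(Ω₁) = +0.000059+0.000177i ; Y_{7,4}(Ω₂) = +0.329235-0.195719i ; Δ = +0.000054+0.000047i
  [+5]  conj(Y_{7,5})(Ω₁) = +0.000006-0.000006i ; Y_{7,5}(Ω₂) = -0.332258+0.263464i ; Δ = -0.000000+0.000003i
  [+6]  conj(Y_{7,6})(Ω₁) = -0.000000-0.000000i ; Y_{7,6}(Ω₂) = +0.169657-0.176269i ; Δ = -0.000000+0.000000i
  [+7]  conj(Y_{7,7})(Ω₁) = +0.000000+0.000000i ; Y_{7,7}(Ω₂) = -0.046209+0.063085i ; Δ = -0.000000-0.000000i
Σ over m = -0.275343-0.000000i; ×(4π/15) → -0.230671-0.000000i. Real part: -0.230671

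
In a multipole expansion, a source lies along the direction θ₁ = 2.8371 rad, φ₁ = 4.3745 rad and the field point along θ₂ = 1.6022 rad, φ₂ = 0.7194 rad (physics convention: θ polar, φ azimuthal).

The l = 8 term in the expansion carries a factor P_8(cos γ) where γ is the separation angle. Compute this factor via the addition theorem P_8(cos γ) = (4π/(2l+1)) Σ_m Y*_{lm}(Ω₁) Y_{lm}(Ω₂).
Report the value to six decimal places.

-0.111658

Summing Y*_{l m}(θ₁,φ₁)·Y_{l m}(θ₂,φ₂) over m ∈ [−8, 8]; prefactor 4π/(2·8+1) = 0.739198:
  m=-8: -0.00003 - 0.00001j × 0.44349 + 0.25865j = -0.00001 - 0.00001j  (running Σ = -0.00001 - 0.00001j)
  m=-7: -0.00030 + 0.00031j × -0.02050 - 0.06117j = 0.00002 + 0.00001j  (running Σ = 0.00002 - 0.00000j)
  m=-6: 0.00152 + 0.00310j × 0.14262 - 0.34114j = 0.00128 - 0.00008j  (running Σ = 0.00129 - 0.00008j)
  m=-5: 0.01987 - 0.00237j × -0.06828 + 0.03344j = -0.00128 + 0.00083j  (running Σ = 0.00001 + 0.00075j)
  m=-4: 0.01853 - 0.08317j × -0.31759 - 0.08585j = -0.01303 + 0.02482j  (running Σ = -0.01301 + 0.02557j)
  m=-3: -0.22188 - 0.13822j × 0.04514 + 0.06780j = -0.00064 - 0.02128j  (running Σ = -0.01366 + 0.00429j)
  m=-2: -0.41592 + 0.33345j × -0.04104 + 0.30908j = -0.08599 - 0.14224j  (running Σ = -0.09965 - 0.13795j)
  m=-1: 0.18469 + 0.52565j × 0.06302 - 0.05520j = 0.04066 + 0.02293j  (running Σ = -0.05900 - 0.11502j)
  m=0: -0.10776 + 0.00000j × 0.30681 + 0.00000j = -0.03306 + 0.00000j  (running Σ = -0.09206 - 0.11502j)
  m=1: -0.18469 + 0.52565j × -0.06302 - 0.05520j = 0.04066 - 0.02293j  (running Σ = -0.05140 - 0.13795j)
  m=2: -0.41592 - 0.33345j × -0.04104 - 0.30908j = -0.08599 + 0.14224j  (running Σ = -0.13740 + 0.00429j)
  m=3: 0.22188 - 0.13822j × -0.04514 + 0.06780j = -0.00064 + 0.02128j  (running Σ = -0.13804 + 0.02557j)
  m=4: 0.01853 + 0.08317j × -0.31759 + 0.08585j = -0.01303 - 0.02482j  (running Σ = -0.15107 + 0.00075j)
  m=5: -0.01987 - 0.00237j × 0.06828 + 0.03344j = -0.00128 - 0.00083j  (running Σ = -0.15234 - 0.00008j)
  m=6: 0.00152 - 0.00310j × 0.14262 + 0.34114j = 0.00128 + 0.00008j  (running Σ = -0.15107 - 0.00000j)
  m=7: 0.00030 + 0.00031j × 0.02050 - 0.06117j = 0.00002 - 0.00001j  (running Σ = -0.15104 - 0.00001j)
  m=8: -0.00003 + 0.00001j × 0.44349 - 0.25865j = -0.00001 + 0.00001j  (running Σ = -0.15105 - 0.00000j)
Total Σ_m = -0.15105 - 0.00000j. Multiply by 0.739198: -0.11166 - 0.00000j. P_8(cos γ) = -0.111658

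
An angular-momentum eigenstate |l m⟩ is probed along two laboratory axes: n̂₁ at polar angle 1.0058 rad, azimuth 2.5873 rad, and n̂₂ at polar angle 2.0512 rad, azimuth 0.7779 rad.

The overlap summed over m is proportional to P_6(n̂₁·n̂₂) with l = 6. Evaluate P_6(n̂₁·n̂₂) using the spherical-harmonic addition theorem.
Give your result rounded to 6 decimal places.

0.315217

Summing Y*_{l m}(θ₁,φ₁)·Y_{l m}(θ₂,φ₂) over m ∈ [−6, 6]; prefactor 4π/(2·6+1) = 0.966644:
  m=-6: Y*=(-0.172383, 0.032110)  Y=(-0.010567, 0.234726)  product (-0.005716, -0.040802)
  m=-5: Y*=(0.358988, 0.139292)  Y=(0.310960, -0.288476)  product (0.151813, -0.060245)
  m=-4: Y*=(-0.235455, -0.312068)  Y=(-0.297596, -0.008928)  product (0.067284, 0.094973)
  m=-3: Y*=(0.002963, 0.032082)  Y=(-0.094404, -0.098749)  product (0.002888, -0.003321)
  m=-2: Y*=(-0.150030, 0.301140)  Y=(-0.005143, 0.342944)  product (-0.102503, -0.053001)
  m=-1: Y*=(0.140684, -0.087087)  Y=(-0.011798, 0.011622)  product (-0.000648, 0.002663)
  m=+0: Y*=(0.295966, -0.000000)  Y=(0.337380, 0.000000)  product (0.099853, 0.000000)
  m=+1: Y*=(-0.140684, -0.087087)  Y=(0.011798, 0.011622)  product (-0.000648, -0.002663)
  m=+2: Y*=(-0.150030, -0.301140)  Y=(-0.005143, -0.342944)  product (-0.102503, 0.053001)
  m=+3: Y*=(-0.002963, 0.032082)  Y=(0.094404, -0.098749)  product (0.002888, 0.003321)
  m=+4: Y*=(-0.235455, 0.312068)  Y=(-0.297596, 0.008928)  product (0.067284, -0.094973)
  m=+5: Y*=(-0.358988, 0.139292)  Y=(-0.310960, -0.288476)  product (0.151813, 0.060245)
  m=+6: Y*=(-0.172383, -0.032110)  Y=(-0.010567, -0.234726)  product (-0.005716, 0.040802)
Σ over m = (0.326094, -0.000000); ×(4π/13) → (0.315217, -0.000000). Real part: 0.315217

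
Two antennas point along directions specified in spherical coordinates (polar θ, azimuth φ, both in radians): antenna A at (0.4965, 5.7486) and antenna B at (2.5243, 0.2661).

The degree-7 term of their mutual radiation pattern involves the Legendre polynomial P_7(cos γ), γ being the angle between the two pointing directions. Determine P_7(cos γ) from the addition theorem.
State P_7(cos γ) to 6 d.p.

Summing Y*_{l m}(θ₁,φ₁)·Y_{l m}(θ₂,φ₂) over m ∈ [−7, 7]; prefactor 4π/(2·7+1) = 0.837758:
  m=-7: (-0.002296, 0.001572) × (-0.003133, -0.010425) = (0.000024, 0.000019)  (running Σ = (0.000024, 0.000019))
  m=-6: (-0.019178, 0.001266) × (0.001480, 0.057362) = (-0.000101, -0.001098)  (running Σ = (-0.000077, -0.001079))
  m=-5: (-0.072665, -0.036789) × (0.043375, -0.177019) = (-0.009664, 0.011267)  (running Σ = (-0.009742, 0.010188))
  m=-4: (-0.125911, -0.197505) × (-0.183907, 0.331581) = (0.088645, -0.005427)  (running Σ = (0.078903, 0.004761))
  m=-3: (-0.014755, -0.447503) × (0.334567, -0.343313) = (-0.158570, -0.144654)  (running Σ = (-0.079667, -0.139894))
  m=-2: (0.231553, -0.422223) × (-0.187290, 0.110290) = (0.003200, 0.104616)  (running Σ = (-0.076468, -0.035277))
  m=-1: (0.045591, -0.026994) × (-0.284234, 0.077472) = (-0.010867, 0.011205)  (running Σ = (-0.087335, -0.024073))
  m=0: (-0.446734, -0.000000) × (0.324356, 0.000000) = (-0.144901, -0.000000)  (running Σ = (-0.232236, -0.024073))
  m=1: (-0.045591, -0.026994) × (0.284234, 0.077472) = (-0.010867, -0.011205)  (running Σ = (-0.243103, -0.035277))
  m=2: (0.231553, 0.422223) × (-0.187290, -0.110290) = (0.003200, -0.104616)  (running Σ = (-0.239904, -0.139894))
  m=3: (0.014755, -0.447503) × (-0.334567, -0.343313) = (-0.158570, 0.144654)  (running Σ = (-0.398474, 0.004761))
  m=4: (-0.125911, 0.197505) × (-0.183907, -0.331581) = (0.088645, 0.005427)  (running Σ = (-0.309829, 0.010188))
  m=5: (0.072665, -0.036789) × (-0.043375, -0.177019) = (-0.009664, -0.011267)  (running Σ = (-0.319493, -0.001079))
  m=6: (-0.019178, -0.001266) × (0.001480, -0.057362) = (-0.000101, 0.001098)  (running Σ = (-0.319594, 0.000019))
  m=7: (0.002296, 0.001572) × (0.003133, -0.010425) = (0.000024, -0.000019)  (running Σ = (-0.319571, -0.000000))
Accumulated sum (-0.319571, -0.000000); after 4π/(2l+1) scaling, (-0.267723, -0.000000) ⇒ P_7 = -0.267723

-0.267723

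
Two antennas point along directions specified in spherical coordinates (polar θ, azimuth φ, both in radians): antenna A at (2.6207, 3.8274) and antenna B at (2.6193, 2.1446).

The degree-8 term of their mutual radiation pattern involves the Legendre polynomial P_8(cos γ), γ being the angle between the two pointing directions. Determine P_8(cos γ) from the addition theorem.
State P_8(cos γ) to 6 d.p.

Summing Y*_{l m}(θ₁,φ₁)·Y_{l m}(θ₂,φ₂) over m ∈ [−8, 8]; prefactor 4π/(2·8+1) = 0.739198:
  term(m=-8) = 0.00000 + 0.00000j   from Y*(Ω₁)=0.00136 - 0.00139j, Y(Ω₂)=-0.00024 + 0.00196j
  term(m=-7) = 0.00013 - 0.00013j   from Y*(Ω₁)=0.00119 - 0.01347j, Y(Ω₂)=0.01055 + 0.00881j
  term(m=-6) = -0.00274 - 0.00218j   from Y*(Ω₁)=-0.03309 - 0.04862j, Y(Ω₂)=0.05689 - 0.01767j
  term(m=-5) = -0.01706 + 0.02720j   from Y*(Ω₁)=-0.17105 - 0.05057j, Y(Ω₂)=0.04846 - 0.17337j
  term(m=-4) = 0.12960 + 0.06229j   from Y*(Ω₁)=-0.34864 + 0.14673j, Y(Ω₂)=-0.25192 - 0.28469j
  term(m=-3) = 0.08734 - 0.25008j   from Y*(Ω₁)=-0.24077 + 0.45509j, Y(Ω₂)=-0.50868 + 0.07720j
  term(m=-2) = -0.08768 - 0.01998j   from Y*(Ω₁)=0.05977 + 0.29611j, Y(Ω₂)=-0.12225 + 0.27143j
  term(m=-1) = -0.00700 + 0.06224j   from Y*(Ω₁)=-0.19209 - 0.15719j, Y(Ω₂)=-0.13697 - 0.21192j
  term(m=+0) = 0.15867 + 0.00000j   from Y*(Ω₁)=-0.39982 + 0.00000j, Y(Ω₂)=-0.39685 + 0.00000j
  term(m=+1) = -0.00700 - 0.06224j   from Y*(Ω₁)=0.19209 - 0.15719j, Y(Ω₂)=0.13697 - 0.21192j
  term(m=+2) = -0.08768 + 0.01998j   from Y*(Ω₁)=0.05977 - 0.29611j, Y(Ω₂)=-0.12225 - 0.27143j
  term(m=+3) = 0.08734 + 0.25008j   from Y*(Ω₁)=0.24077 + 0.45509j, Y(Ω₂)=0.50868 + 0.07720j
  term(m=+4) = 0.12960 - 0.06229j   from Y*(Ω₁)=-0.34864 - 0.14673j, Y(Ω₂)=-0.25192 + 0.28469j
  term(m=+5) = -0.01706 - 0.02720j   from Y*(Ω₁)=0.17105 - 0.05057j, Y(Ω₂)=-0.04846 - 0.17337j
  term(m=+6) = -0.00274 + 0.00218j   from Y*(Ω₁)=-0.03309 + 0.04862j, Y(Ω₂)=0.05689 + 0.01767j
  term(m=+7) = 0.00013 + 0.00013j   from Y*(Ω₁)=-0.00119 - 0.01347j, Y(Ω₂)=-0.01055 + 0.00881j
  term(m=+8) = 0.00000 - 0.00000j   from Y*(Ω₁)=0.00136 + 0.00139j, Y(Ω₂)=-0.00024 - 0.00196j
Total Σ_m = 0.36388 - 0.00000j. Multiply by 0.739198: 0.26898 - 0.00000j. P_8(cos γ) = 0.268978

0.268978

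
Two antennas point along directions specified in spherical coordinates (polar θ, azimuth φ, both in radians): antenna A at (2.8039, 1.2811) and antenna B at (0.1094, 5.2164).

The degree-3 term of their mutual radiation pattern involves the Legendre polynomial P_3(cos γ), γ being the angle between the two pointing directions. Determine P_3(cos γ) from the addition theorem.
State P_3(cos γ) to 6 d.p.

Term-by-term m-sum for l=3 (normalisation 4π/7 = 1.795196):
  m=-3: (-0.011588, -0.009795) × (-0.000542, -0.000032) = (0.000006, 0.000006)  (running Σ = (0.000006, 0.000006))
  m=-2: (0.088570, -0.057952) × (-0.006461, 0.010242) = (0.000021, 0.001282)  (running Σ = (0.000027, 0.001287))
  m=-1: (0.105560, 0.354129) × (0.067148, 0.121749) = (-0.036027, 0.036631)  (running Σ = (-0.036000, 0.037918))
  m=0: (-0.510955, -0.000000) × (0.719781, 0.000000) = (-0.367776, -0.000000)  (running Σ = (-0.403776, 0.037918))
  m=1: (-0.105560, 0.354129) × (-0.067148, 0.121749) = (-0.036027, -0.036631)  (running Σ = (-0.439803, 0.001287))
  m=2: (0.088570, 0.057952) × (-0.006461, -0.010242) = (0.000021, -0.001282)  (running Σ = (-0.439781, 0.000006))
  m=3: (0.011588, -0.009795) × (0.000542, -0.000032) = (0.000006, -0.000006)  (running Σ = (-0.439775, 0.000000))
Σ over m = (-0.439775, 0.000000); ×(4π/7) → (-0.789483, 0.000000). Real part: -0.789483

-0.789483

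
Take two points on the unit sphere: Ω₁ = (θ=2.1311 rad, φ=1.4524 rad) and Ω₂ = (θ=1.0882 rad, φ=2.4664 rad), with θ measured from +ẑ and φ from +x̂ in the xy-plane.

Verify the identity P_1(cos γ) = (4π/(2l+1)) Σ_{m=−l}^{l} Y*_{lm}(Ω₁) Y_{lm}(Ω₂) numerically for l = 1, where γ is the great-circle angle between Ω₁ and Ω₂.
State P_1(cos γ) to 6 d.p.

Term-by-term m-sum for l=1 (normalisation 4π/3 = 4.188790):
  m=-1: Y*=0.03457 + 0.29062j  Y=-0.23889 - 0.19129j  product 0.04733 - 0.07604j
  m=+0: Y*=-0.25966 + 0.00000j  Y=0.22675 + 0.00000j  product -0.05888 + 0.00000j
  m=+1: Y*=-0.03457 + 0.29062j  Y=0.23889 - 0.19129j  product 0.04733 + 0.07604j
Σ over m = 0.03579 + 0.00000j; ×(4π/3) → 0.14990 + 0.00000j. Real part: 0.149904

0.149904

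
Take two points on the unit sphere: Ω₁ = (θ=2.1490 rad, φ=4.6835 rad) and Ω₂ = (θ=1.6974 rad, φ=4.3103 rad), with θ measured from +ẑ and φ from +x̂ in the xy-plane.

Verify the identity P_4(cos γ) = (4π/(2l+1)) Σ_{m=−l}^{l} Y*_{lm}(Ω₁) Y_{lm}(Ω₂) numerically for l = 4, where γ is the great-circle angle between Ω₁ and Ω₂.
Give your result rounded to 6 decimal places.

-0.082265

Expand P_4 via completeness: Σ_{m} conj(Y_{4,m}) at Ω₁ times Y_{4,m} at Ω₂ —
  [-4]  conj(Y_{4,-4})(Ω₁) = (0.216205, -0.025096) ; Y_{4,-4}(Ω₂) = (-0.016092, 0.428232) ; Δ = (0.007268, 0.092990)
  [-3]  conj(Y_{4,-3})(Ω₁) = (-0.034776, -0.400252) ; Y_{4,-3}(Ω₂) = (-0.144141, 0.055002) ; Δ = (0.027027, 0.055780)
  [-2]  conj(Y_{4,-2})(Ω₁) = (-0.255480, 0.014778) ; Y_{4,-2}(Ω₂) = (0.202875, 0.210642) ; Δ = (-0.054943, -0.050817)
  [-1]  conj(Y_{4,-1})(Ω₁) = (-0.005686, -0.196782) ; Y_{4,-1}(Ω₂) = (-0.066981, 0.157506) ; Δ = (0.031375, 0.012285)
  [+0]  conj(Y_{4,0})(Ω₁) = (-0.300230, -0.000000) ; Y_{4,0}(Ω₂) = (0.267701, 0.000000) ; Δ = (-0.080372, -0.000000)
  [+1]  conj(Y_{4,1})(Ω₁) = (0.005686, -0.196782) ; Y_{4,1}(Ω₂) = (0.066981, 0.157506) ; Δ = (0.031375, -0.012285)
  [+2]  conj(Y_{4,2})(Ω₁) = (-0.255480, -0.014778) ; Y_{4,2}(Ω₂) = (0.202875, -0.210642) ; Δ = (-0.054943, 0.050817)
  [+3]  conj(Y_{4,3})(Ω₁) = (0.034776, -0.400252) ; Y_{4,3}(Ω₂) = (0.144141, 0.055002) ; Δ = (0.027027, -0.055780)
  [+4]  conj(Y_{4,4})(Ω₁) = (0.216205, 0.025096) ; Y_{4,4}(Ω₂) = (-0.016092, -0.428232) ; Δ = (0.007268, -0.092990)
Accumulated sum (-0.058918, 0.000000); after 4π/(2l+1) scaling, (-0.082265, 0.000000) ⇒ P_4 = -0.082265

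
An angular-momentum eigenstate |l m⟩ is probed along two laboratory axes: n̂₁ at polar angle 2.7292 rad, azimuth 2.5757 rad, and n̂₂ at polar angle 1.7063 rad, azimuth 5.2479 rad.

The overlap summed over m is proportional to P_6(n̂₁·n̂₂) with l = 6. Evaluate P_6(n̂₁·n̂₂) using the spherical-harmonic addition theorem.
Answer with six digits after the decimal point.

Term-by-term m-sum for l=6 (normalisation 4π/13 = 0.966644):
  m=-6: -0.00194 + 0.00050j × 0.45595 - 0.03264j = -0.00087 + 0.00029j  (running Σ = -0.00087 + 0.00029j)
  m=-5: -0.01509 - 0.00487j × -0.09663 + 0.19306j = 0.00240 - 0.00244j  (running Σ = 0.00153 - 0.00215j)
  m=-4: -0.04841 - 0.05833j × 0.14861 + 0.23121j = 0.00629 - 0.01986j  (running Σ = 0.00782 - 0.02201j)
  m=-3: -0.03031 - 0.23757j × -0.23946 + 0.00856j = 0.00929 + 0.05663j  (running Σ = 0.01711 + 0.03462j)
  m=-2: 0.20328 - 0.43290j × -0.10458 + 0.19154j = 0.06166 + 0.08421j  (running Σ = 0.07877 + 0.11883j)
  m=-1: 0.39183 - 0.24888j × -0.12560 - 0.21168j = -0.10190 - 0.05168j  (running Σ = -0.02312 + 0.06715j)
  m=0: -0.13927 + 0.00000j × -0.20262 + 0.00000j = 0.02822 + 0.00000j  (running Σ = 0.00510 + 0.06715j)
  m=1: -0.39183 - 0.24888j × 0.12560 - 0.21168j = -0.10190 + 0.05168j  (running Σ = -0.09680 + 0.11883j)
  m=2: 0.20328 + 0.43290j × -0.10458 - 0.19154j = 0.06166 - 0.08421j  (running Σ = -0.03514 + 0.03462j)
  m=3: 0.03031 - 0.23757j × 0.23946 + 0.00856j = 0.00929 - 0.05663j  (running Σ = -0.02585 - 0.02201j)
  m=4: -0.04841 + 0.05833j × 0.14861 - 0.23121j = 0.00629 + 0.01986j  (running Σ = -0.01956 - 0.00215j)
  m=5: 0.01509 - 0.00487j × 0.09663 + 0.19306j = 0.00240 + 0.00244j  (running Σ = -0.01716 + 0.00029j)
  m=6: -0.00194 - 0.00050j × 0.45595 + 0.03264j = -0.00087 - 0.00029j  (running Σ = -0.01803 - 0.00000j)
Accumulated sum -0.01803 - 0.00000j; after 4π/(2l+1) scaling, -0.01743 - 0.00000j ⇒ P_6 = -0.017427

-0.017427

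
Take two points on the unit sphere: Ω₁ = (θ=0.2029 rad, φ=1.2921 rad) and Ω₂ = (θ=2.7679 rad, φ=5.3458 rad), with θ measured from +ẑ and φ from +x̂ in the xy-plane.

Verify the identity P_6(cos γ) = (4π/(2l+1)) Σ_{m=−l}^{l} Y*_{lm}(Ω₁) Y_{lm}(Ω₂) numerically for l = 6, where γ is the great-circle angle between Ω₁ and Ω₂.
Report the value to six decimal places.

0.273985

Summing Y*_{l m}(θ₁,φ₁)·Y_{l m}(θ₂,φ₂) over m ∈ [−6, 6]; prefactor 4π/(2·6+1) = 0.966644:
  term(m=-6) = 0.00000 + 0.00000j   from Y*(Ω₁)=0.00000 + 0.00003j, Y(Ω₂)=0.00090 - 0.00070j
  term(m=-5) = -0.00000 + 0.00001j   from Y*(Ω₁)=0.00054 + 0.00010j, Y(Ω₂)=0.00026 + 0.01010j
  term(m=-4) = -0.00027 + 0.00015j   from Y*(Ω₁)=0.00247 - 0.00505j, Y(Ω₂)=-0.04439 - 0.03089j
  term(m=-3) = -0.00699 - 0.00300j   from Y*(Ω₁)=-0.02926 - 0.02644j, Y(Ω₂)=0.18241 - 0.06236j
  term(m=-2) = -0.02068 - 0.07987j   from Y*(Ω₁)=-0.15831 + 0.09868j, Y(Ω₂)=-0.13237 + 0.42198j
  term(m=-1) = 0.17405 - 0.22487j   from Y*(Ω₁)=0.14747 + 0.51539j, Y(Ω₂)=-0.31397 - 0.42755j
  term(m=+0) = -0.00879 + 0.00000j   from Y*(Ω₁)=0.62208 + 0.00000j, Y(Ω₂)=-0.01412 + 0.00000j
  term(m=+1) = 0.17405 + 0.22487j   from Y*(Ω₁)=-0.14747 + 0.51539j, Y(Ω₂)=0.31397 - 0.42755j
  term(m=+2) = -0.02068 + 0.07987j   from Y*(Ω₁)=-0.15831 - 0.09868j, Y(Ω₂)=-0.13237 - 0.42198j
  term(m=+3) = -0.00699 + 0.00300j   from Y*(Ω₁)=0.02926 - 0.02644j, Y(Ω₂)=-0.18241 - 0.06236j
  term(m=+4) = -0.00027 - 0.00015j   from Y*(Ω₁)=0.00247 + 0.00505j, Y(Ω₂)=-0.04439 + 0.03089j
  term(m=+5) = -0.00000 - 0.00001j   from Y*(Ω₁)=-0.00054 + 0.00010j, Y(Ω₂)=-0.00026 + 0.01010j
  term(m=+6) = 0.00000 - 0.00000j   from Y*(Ω₁)=0.00000 - 0.00003j, Y(Ω₂)=0.00090 + 0.00070j
Σ over m = 0.28344 + 0.00000j; ×(4π/13) → 0.27399 + 0.00000j. Real part: 0.273985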